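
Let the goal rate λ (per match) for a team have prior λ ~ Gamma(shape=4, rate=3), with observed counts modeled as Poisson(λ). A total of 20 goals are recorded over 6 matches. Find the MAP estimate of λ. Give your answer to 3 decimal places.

Σxᵢ = 20, n = 6.
Posterior ∝ λ^3e^(−3λ) · λ^20e^(−6λ) = λ^23e^(−9λ), i.e. Gamma(shape=24, rate=9).
The mode of a Gamma(a, b) with a ≥ 1 (shape–rate) is (a−1)/b = 23/9 ≈ 2.556.

λ̂_MAP = 2.556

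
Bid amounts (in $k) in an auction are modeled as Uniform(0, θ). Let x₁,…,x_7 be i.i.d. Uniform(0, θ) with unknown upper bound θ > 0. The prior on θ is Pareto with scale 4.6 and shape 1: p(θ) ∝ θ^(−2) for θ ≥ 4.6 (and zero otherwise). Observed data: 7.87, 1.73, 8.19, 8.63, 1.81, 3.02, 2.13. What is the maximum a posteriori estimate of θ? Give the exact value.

θ̂_MAP = 8.63

The Uniform(0, θ) likelihood is θ^(−n) for θ ≥ max(xᵢ), zero otherwise. Here max(xᵢ) = 8.63.
Posterior ∝ θ^(−2) · θ^(−7) = θ^(−9) on θ ≥ max(4.6, 8.63) = 8.63.
This density is strictly decreasing in θ, so the posterior mode lies at the lower boundary of the support.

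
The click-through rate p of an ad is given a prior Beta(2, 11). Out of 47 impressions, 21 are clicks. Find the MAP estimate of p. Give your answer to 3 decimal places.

p̂_MAP = 0.379

Prior: Beta(2, 11).
Data: 21 successes in 47 trials. The binomial likelihood contributes p^21(1−p)^26, so the posterior is Beta(2+21, 11+26) = Beta(23, 37).
For Beta(a, b) with a, b > 1 the mode is (a−1)/(a+b−2) = 22/58 ≈ 0.379.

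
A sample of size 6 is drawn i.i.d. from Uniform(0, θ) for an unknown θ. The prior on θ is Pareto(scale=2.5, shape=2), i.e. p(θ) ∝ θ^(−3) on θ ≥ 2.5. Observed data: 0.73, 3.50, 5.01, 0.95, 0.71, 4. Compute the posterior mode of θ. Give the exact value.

θ̂_MAP = 5.01

The Uniform(0, θ) likelihood is θ^(−n) for θ ≥ max(xᵢ), zero otherwise. Here max(xᵢ) = 5.01.
Posterior ∝ θ^(−3) · θ^(−6) = θ^(−9) on θ ≥ max(2.5, 5.01) = 5.01.
This density is strictly decreasing in θ, so the posterior mode lies at the lower boundary of the support.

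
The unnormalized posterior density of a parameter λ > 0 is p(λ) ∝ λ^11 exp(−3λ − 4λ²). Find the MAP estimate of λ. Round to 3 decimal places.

ℓ'(λ) = 11/λ − 3 − 8λ. Setting this to zero and multiplying by λ: 8λ² + 3λ − 11 = 0.
λ = (−3 + √(3² + 4·8·11)) / (2·8) = (−3 + √361) / 16 = (−3 + 19)/16 = 1.
ℓ''(λ) = −11/λ² − 8 < 0, confirming a maximum.

λ̂_MAP = 1.000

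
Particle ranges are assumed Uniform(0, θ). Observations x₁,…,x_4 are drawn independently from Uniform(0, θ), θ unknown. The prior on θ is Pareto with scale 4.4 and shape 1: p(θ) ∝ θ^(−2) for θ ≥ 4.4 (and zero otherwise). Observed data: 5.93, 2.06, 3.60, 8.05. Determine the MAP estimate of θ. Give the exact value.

θ̂_MAP = 8.05

The Uniform(0, θ) likelihood is θ^(−n) for θ ≥ max(xᵢ), zero otherwise. Here max(xᵢ) = 8.05.
Posterior ∝ θ^(−2) · θ^(−4) = θ^(−6) on θ ≥ max(4.4, 8.05) = 8.05.
This density is strictly decreasing in θ, so the posterior mode lies at the lower boundary of the support.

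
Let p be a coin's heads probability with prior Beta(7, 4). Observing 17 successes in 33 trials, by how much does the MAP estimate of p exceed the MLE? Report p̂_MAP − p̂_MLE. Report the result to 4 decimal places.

MAP − MLE = 0.0325

Posterior is Beta(24, 20); MAP = (24−1)/(44−2) = 23/42 ≈ 0.54762.
MLE ignores the prior: p̂_MLE = k/n = 17/33 ≈ 0.51515.
Difference = 23/42 − 17/33 = 5/154 ≈ 0.0325.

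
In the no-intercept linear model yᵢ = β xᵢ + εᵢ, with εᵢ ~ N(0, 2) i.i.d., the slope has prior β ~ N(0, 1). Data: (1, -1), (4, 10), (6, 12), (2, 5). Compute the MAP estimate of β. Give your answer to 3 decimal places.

log p(β | y) = −Σ(yᵢ − βxᵢ)²/(2·2) − β²/(2·1) + const.
Setting the derivative to zero: Σxᵢ(yᵢ − βxᵢ)/2 − β/1 = 0, so β = Σxᵢyᵢ / (Σxᵢ² + σ²/τ²).
Σxᵢyᵢ = 1·(-1) + 4·10 + 6·12 + 2·5 = 121; Σxᵢ² = 57; σ²/τ² = 2.
β̂_MAP = 121 / (57 + 2) = 121/59 ≈ 2.051.

β̂_MAP = 2.051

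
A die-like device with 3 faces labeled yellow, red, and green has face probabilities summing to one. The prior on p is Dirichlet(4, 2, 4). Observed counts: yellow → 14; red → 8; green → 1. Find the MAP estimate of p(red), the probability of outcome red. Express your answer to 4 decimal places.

The posterior is Dirichlet(αᵢ + nᵢ) = Dirichlet(18, 10, 5).
For a Dirichlet(a₁,…,a_K) with all aᵢ > 1, the mode has j-th component (aⱼ − 1)/(Σaᵢ − K).
Here Σaᵢ = 33 and K = 3, so p(red) = (10 − 1)/(33 − 3) = 9/30 ≈ 0.3000.

MAP estimate of p(red) = 0.3000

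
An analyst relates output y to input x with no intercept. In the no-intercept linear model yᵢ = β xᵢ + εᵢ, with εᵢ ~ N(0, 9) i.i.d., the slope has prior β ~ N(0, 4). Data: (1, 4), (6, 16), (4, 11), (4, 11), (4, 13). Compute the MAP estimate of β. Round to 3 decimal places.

log p(β | y) = −Σ(yᵢ − βxᵢ)²/(2·9) − β²/(2·4) + const.
Setting the derivative to zero: Σxᵢ(yᵢ − βxᵢ)/9 − β/4 = 0, so β = Σxᵢyᵢ / (Σxᵢ² + σ²/τ²).
Σxᵢyᵢ = 1·4 + 6·16 + 4·11 + 4·11 + 4·13 = 240; Σxᵢ² = 85; σ²/τ² = 2.25.
β̂_MAP = 240 / (85 + 2.25) = 240/87.25 ≈ 2.751.

β̂_MAP = 2.751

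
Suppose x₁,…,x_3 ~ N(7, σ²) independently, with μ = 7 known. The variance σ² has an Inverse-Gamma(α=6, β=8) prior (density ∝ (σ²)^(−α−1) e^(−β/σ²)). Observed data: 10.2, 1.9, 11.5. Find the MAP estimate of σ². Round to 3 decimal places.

Sum of squared deviations about the known mean: SS = (10.2−7)² + (1.9−7)² + (11.5−7)² = 56.5.
The Normal likelihood contributes (σ²)^(−n/2) exp(−SS/(2σ²)), so the posterior is Inverse-Gamma(α + n/2, β + SS/2) = Inverse-Gamma(7.5, 36.25).
The mode of Inverse-Gamma(a, b) is b/(a+1) = 36.25/8.5 ≈ 4.265.

σ̂²_MAP = 4.265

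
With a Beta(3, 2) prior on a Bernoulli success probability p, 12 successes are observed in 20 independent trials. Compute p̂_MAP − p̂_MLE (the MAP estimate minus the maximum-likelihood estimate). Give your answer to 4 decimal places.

MAP − MLE = 0.0087

Posterior is Beta(15, 10); MAP = (15−1)/(25−2) = 14/23 ≈ 0.60870.
MLE ignores the prior: p̂_MLE = k/n = 12/20 ≈ 0.60000.
Difference = 14/23 − 12/20 = 1/115 ≈ 0.0087.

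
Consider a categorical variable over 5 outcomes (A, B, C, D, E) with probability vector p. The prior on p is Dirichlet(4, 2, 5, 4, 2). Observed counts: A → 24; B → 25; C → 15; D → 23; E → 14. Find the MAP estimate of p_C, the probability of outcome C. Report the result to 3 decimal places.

MAP estimate of p_C = 0.168

The posterior is Dirichlet(αᵢ + nᵢ) = Dirichlet(28, 27, 20, 27, 16).
For a Dirichlet(a₁,…,a_K) with all aᵢ > 1, the mode has j-th component (aⱼ − 1)/(Σaᵢ − K).
Here Σaᵢ = 118 and K = 5, so p_C = (20 − 1)/(118 − 5) = 19/113 ≈ 0.168.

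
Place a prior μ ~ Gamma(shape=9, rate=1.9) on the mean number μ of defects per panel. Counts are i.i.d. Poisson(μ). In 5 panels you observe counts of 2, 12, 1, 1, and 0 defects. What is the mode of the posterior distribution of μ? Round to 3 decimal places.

μ̂_MAP = 3.478

Σxᵢ = 2+12+1+1+0 = 16, with n = 5.
Posterior ∝ μ^8e^(−1.9μ) · μ^16e^(−5μ) = μ^24e^(−6.9μ), i.e. Gamma(shape=25, rate=6.9).
The mode of a Gamma(a, b) with a ≥ 1 (shape–rate) is (a−1)/b = 24/6.9 ≈ 3.478.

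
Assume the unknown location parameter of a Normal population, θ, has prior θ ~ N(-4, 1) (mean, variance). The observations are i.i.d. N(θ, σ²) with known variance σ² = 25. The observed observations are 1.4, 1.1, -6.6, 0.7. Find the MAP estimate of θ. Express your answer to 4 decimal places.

n = 4; x̄ = (1.4 + 1.1 + (-6.6) + 0.7)/4 = -3.4/4 = -0.85.
For a Normal prior and Normal likelihood with known variance, the posterior is Normal; its mode equals its mean, the precision-weighted average.
Prior precision 1/σ₀² = 1/1 = 1; data precision n/σ² = 4/25 = 0.16.
θ̂ = (1·(-4) + 0.16·(-0.85)) / (1 + 0.16) = (-4.136)/1.16 = -517/145 ≈ -3.5655.

θ̂_MAP = -3.5655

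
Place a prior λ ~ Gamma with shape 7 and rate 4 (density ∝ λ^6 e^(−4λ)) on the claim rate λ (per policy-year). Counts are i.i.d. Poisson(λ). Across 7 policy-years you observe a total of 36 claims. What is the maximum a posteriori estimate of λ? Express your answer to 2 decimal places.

Σxᵢ = 36, n = 7.
Posterior ∝ λ^6e^(−4λ) · λ^36e^(−7λ) = λ^42e^(−11λ), i.e. Gamma(shape=43, rate=11).
The mode of a Gamma(a, b) with a ≥ 1 (shape–rate) is (a−1)/b = 42/11 ≈ 3.82.

λ̂_MAP = 3.82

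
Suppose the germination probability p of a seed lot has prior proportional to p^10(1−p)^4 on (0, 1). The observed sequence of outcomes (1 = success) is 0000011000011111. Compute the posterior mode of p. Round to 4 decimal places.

p̂_MAP = 0.5667

The prior density ∝ p^10(1−p)^4 is the kernel of Beta(11, 5).
Data: 7 successes in 16 trials (from the sequence). The binomial likelihood contributes p^7(1−p)^9, so the posterior is Beta(11+7, 5+9) = Beta(18, 14).
For Beta(a, b) with a, b > 1 the mode is (a−1)/(a+b−2) = 17/30 ≈ 0.5667.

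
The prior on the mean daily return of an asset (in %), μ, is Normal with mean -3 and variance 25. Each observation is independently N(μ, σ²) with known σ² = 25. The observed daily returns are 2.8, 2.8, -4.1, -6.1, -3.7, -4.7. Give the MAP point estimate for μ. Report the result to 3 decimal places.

μ̂_MAP = -2.286

n = 6; x̄ = (2.8 + 2.8 + (-4.1) + (-6.1) + (-3.7) + (-4.7))/6 = -13/6 = -13/6 ≈ -2.1667.
For a Normal prior and Normal likelihood with known variance, the posterior is Normal; its mode equals its mean, the precision-weighted average.
Prior precision 1/σ₀² = 1/25 = 0.04; data precision n/σ² = 6/25 = 0.24.
μ̂ = (0.04·(-3) + 0.24·(-13/6)) / (0.04 + 0.24) = (-0.64)/0.28 = -16/7 ≈ -2.286.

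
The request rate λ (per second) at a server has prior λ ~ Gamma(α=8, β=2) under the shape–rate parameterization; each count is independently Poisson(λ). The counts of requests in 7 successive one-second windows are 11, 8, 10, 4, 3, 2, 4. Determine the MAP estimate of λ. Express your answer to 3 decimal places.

λ̂_MAP = 5.444

Σxᵢ = 11+8+10+4+3+2+4 = 42, with n = 7.
Posterior ∝ λ^7e^(−2λ) · λ^42e^(−7λ) = λ^49e^(−9λ), i.e. Gamma(shape=50, rate=9).
The mode of a Gamma(a, b) with a ≥ 1 (shape–rate) is (a−1)/b = 49/9 ≈ 5.444.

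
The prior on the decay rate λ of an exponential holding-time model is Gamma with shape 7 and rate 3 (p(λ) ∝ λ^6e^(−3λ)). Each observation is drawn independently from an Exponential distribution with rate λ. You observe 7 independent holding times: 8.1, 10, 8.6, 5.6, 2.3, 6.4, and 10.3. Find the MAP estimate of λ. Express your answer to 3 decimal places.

The Exponential(rate=λ) likelihood is ∝ λ^n e^(−λΣtᵢ). Here n = 7 and Σtᵢ = 8.1 + 10 + 8.6 + 5.6 + 2.3 + 6.4 + 10.3 = 51.3.
Posterior ∝ λ^6e^(−3λ) · λ^7e^(−51.3λ) = λ^13e^(−54.3λ), i.e. Gamma(14, 54.3).
Mode = (a−1)/b = 13/54.3 ≈ 0.239.

λ̂_MAP = 0.239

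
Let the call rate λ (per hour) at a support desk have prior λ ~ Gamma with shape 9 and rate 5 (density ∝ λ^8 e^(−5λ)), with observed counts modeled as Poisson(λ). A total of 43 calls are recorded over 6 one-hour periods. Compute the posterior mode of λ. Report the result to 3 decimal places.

Σxᵢ = 43, n = 6.
Posterior ∝ λ^8e^(−5λ) · λ^43e^(−6λ) = λ^51e^(−11λ), i.e. Gamma(shape=52, rate=11).
The mode of a Gamma(a, b) with a ≥ 1 (shape–rate) is (a−1)/b = 51/11 ≈ 4.636.

λ̂_MAP = 4.636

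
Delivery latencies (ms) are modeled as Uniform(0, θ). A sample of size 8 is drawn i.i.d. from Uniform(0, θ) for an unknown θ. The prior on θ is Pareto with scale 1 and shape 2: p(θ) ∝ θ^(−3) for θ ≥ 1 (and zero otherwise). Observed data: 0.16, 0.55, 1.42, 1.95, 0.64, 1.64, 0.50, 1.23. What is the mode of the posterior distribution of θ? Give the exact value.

θ̂_MAP = 1.95

The Uniform(0, θ) likelihood is θ^(−n) for θ ≥ max(xᵢ), zero otherwise. Here max(xᵢ) = 1.95.
Posterior ∝ θ^(−3) · θ^(−8) = θ^(−11) on θ ≥ max(1, 1.95) = 1.95.
This density is strictly decreasing in θ, so the posterior mode lies at the lower boundary of the support.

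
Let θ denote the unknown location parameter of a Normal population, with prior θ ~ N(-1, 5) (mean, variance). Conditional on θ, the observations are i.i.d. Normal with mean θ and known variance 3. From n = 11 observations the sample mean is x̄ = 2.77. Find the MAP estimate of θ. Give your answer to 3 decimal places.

n = 11, x̄ = 2.77.
For a Normal prior and Normal likelihood with known variance, the posterior is Normal; its mode equals its mean, the precision-weighted average.
Prior precision 1/σ₀² = 1/5 = 0.2; data precision n/σ² = 11/3.
θ̂ = (0.2·(-1) + (11/3)·2.77) / (0.2 + 11/3) = (2987/300)/(58/15) = 2.575.

θ̂_MAP = 2.575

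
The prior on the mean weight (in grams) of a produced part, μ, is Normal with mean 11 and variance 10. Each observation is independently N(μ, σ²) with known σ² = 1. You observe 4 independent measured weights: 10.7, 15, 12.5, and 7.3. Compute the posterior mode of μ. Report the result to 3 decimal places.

n = 4; x̄ = (10.7 + 15 + 12.5 + 7.3)/4 = 45.5/4 = 11.375.
For a Normal prior and Normal likelihood with known variance, the posterior is Normal; its mode equals its mean, the precision-weighted average.
Prior precision 1/σ₀² = 1/10 = 0.1; data precision n/σ² = 4/1 = 4.
μ̂ = (0.1·11 + 4·11.375) / (0.1 + 4) = 46.6/4.1 = 466/41 ≈ 11.366.

μ̂_MAP = 11.366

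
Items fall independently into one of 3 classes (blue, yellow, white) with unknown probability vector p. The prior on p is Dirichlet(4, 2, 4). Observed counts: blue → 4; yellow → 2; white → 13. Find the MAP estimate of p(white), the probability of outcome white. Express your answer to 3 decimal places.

MAP estimate of p(white) = 0.615

The posterior is Dirichlet(αᵢ + nᵢ) = Dirichlet(8, 4, 17).
For a Dirichlet(a₁,…,a_K) with all aᵢ > 1, the mode has j-th component (aⱼ − 1)/(Σaᵢ − K).
Here Σaᵢ = 29 and K = 3, so p(white) = (17 − 1)/(29 − 3) = 16/26 ≈ 0.615.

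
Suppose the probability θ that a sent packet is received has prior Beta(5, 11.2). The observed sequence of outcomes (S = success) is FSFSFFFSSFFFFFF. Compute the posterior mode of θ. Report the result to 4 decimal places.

θ̂_MAP = 0.2740

Prior: Beta(5, 11.2).
Data: 4 successes in 15 trials (from the sequence). The binomial likelihood contributes θ^4(1−θ)^11, so the posterior is Beta(5+4, 11.2+11) = Beta(9, 22.2).
For Beta(a, b) with a, b > 1 the mode is (a−1)/(a+b−2) = 8/29.2 ≈ 0.2740.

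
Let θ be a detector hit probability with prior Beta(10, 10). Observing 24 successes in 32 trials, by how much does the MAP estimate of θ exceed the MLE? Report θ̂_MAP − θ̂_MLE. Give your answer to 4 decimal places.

MAP − MLE = -0.0900

Posterior is Beta(34, 18); MAP = (34−1)/(52−2) = 33/50 ≈ 0.66000.
MLE ignores the prior: θ̂_MLE = k/n = 24/32 ≈ 0.75000.
Difference = 33/50 − 24/32 = -9/100 ≈ -0.0900.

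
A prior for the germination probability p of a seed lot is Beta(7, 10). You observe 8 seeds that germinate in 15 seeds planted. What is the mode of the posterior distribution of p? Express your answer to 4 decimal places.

p̂_MAP = 0.4667

Prior: Beta(7, 10).
Data: 8 successes in 15 trials. The binomial likelihood contributes p^8(1−p)^7, so the posterior is Beta(7+8, 10+7) = Beta(15, 17).
For Beta(a, b) with a, b > 1 the mode is (a−1)/(a+b−2) = 14/30 ≈ 0.4667.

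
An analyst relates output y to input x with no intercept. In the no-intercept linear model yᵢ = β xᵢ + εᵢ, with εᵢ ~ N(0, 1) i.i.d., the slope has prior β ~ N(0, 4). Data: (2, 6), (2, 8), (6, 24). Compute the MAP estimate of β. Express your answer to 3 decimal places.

β̂_MAP = 3.887

log p(β | y) = −Σ(yᵢ − βxᵢ)²/(2·1) − β²/(2·4) + const.
Setting the derivative to zero: Σxᵢ(yᵢ − βxᵢ)/1 − β/4 = 0, so β = Σxᵢyᵢ / (Σxᵢ² + σ²/τ²).
Σxᵢyᵢ = 2·6 + 2·8 + 6·24 = 172; Σxᵢ² = 44; σ²/τ² = 0.25.
β̂_MAP = 172 / (44 + 0.25) = 172/44.25 ≈ 3.887.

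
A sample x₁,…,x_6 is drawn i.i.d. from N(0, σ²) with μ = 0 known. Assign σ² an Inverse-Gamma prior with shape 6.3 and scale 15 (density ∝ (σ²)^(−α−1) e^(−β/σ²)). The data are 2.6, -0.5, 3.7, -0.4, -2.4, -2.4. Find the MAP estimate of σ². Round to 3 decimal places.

Sum of squared deviations about the known mean: SS = (2.6−0)² + (-0.5−0)² + (3.7−0)² + (-0.4−0)² + (-2.4−0)² + (-2.4−0)² = 32.38.
The Normal likelihood contributes (σ²)^(−n/2) exp(−SS/(2σ²)), so the posterior is Inverse-Gamma(α + n/2, β + SS/2) = Inverse-Gamma(9.3, 31.19).
The mode of Inverse-Gamma(a, b) is b/(a+1) = 31.19/10.3 ≈ 3.028.

σ̂²_MAP = 3.028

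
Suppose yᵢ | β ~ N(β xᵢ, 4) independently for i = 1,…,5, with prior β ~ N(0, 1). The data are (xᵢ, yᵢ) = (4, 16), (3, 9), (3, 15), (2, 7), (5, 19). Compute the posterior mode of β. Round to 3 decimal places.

log p(β | y) = −Σ(yᵢ − βxᵢ)²/(2·4) − β²/(2·1) + const.
Setting the derivative to zero: Σxᵢ(yᵢ − βxᵢ)/4 − β/1 = 0, so β = Σxᵢyᵢ / (Σxᵢ² + σ²/τ²).
Σxᵢyᵢ = 4·16 + 3·9 + 3·15 + 2·7 + 5·19 = 245; Σxᵢ² = 63; σ²/τ² = 4.
β̂_MAP = 245 / (63 + 4) = 245/67 ≈ 3.657.

β̂_MAP = 3.657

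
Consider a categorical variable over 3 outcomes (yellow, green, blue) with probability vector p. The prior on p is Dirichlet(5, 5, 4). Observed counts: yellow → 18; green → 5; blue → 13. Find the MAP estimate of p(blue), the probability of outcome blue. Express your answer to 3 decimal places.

The posterior is Dirichlet(αᵢ + nᵢ) = Dirichlet(23, 10, 17).
For a Dirichlet(a₁,…,a_K) with all aᵢ > 1, the mode has j-th component (aⱼ − 1)/(Σaᵢ − K).
Here Σaᵢ = 50 and K = 3, so p(blue) = (17 − 1)/(50 − 3) = 16/47 ≈ 0.340.

MAP estimate of p(blue) = 0.340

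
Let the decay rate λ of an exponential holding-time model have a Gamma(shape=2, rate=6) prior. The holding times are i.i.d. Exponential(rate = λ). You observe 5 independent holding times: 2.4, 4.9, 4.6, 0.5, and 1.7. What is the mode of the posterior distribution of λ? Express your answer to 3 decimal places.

λ̂_MAP = 0.299

The Exponential(rate=λ) likelihood is ∝ λ^n e^(−λΣtᵢ). Here n = 5 and Σtᵢ = 2.4 + 4.9 + 4.6 + 0.5 + 1.7 = 14.1.
Posterior ∝ λe^(−6λ) · λ^5e^(−14.1λ) = λ^6e^(−20.1λ), i.e. Gamma(7, 20.1).
Mode = (a−1)/b = 6/20.1 ≈ 0.299.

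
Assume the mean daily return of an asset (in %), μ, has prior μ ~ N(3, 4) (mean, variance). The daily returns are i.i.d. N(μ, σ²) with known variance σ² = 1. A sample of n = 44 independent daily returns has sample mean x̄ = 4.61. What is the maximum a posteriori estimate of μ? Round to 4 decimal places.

n = 44, x̄ = 4.61.
For a Normal prior and Normal likelihood with known variance, the posterior is Normal; its mode equals its mean, the precision-weighted average.
Prior precision 1/σ₀² = 1/4 = 0.25; data precision n/σ² = 44/1 = 44.
μ̂ = (0.25·3 + 44·4.61) / (0.25 + 44) = 203.59/44.25 = 20359/4425 ≈ 4.6009.

μ̂_MAP = 4.6009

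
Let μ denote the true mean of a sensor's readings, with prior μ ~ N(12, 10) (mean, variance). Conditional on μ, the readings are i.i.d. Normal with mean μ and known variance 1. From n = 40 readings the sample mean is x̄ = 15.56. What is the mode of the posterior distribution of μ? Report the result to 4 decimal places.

n = 40, x̄ = 15.56.
For a Normal prior and Normal likelihood with known variance, the posterior is Normal; its mode equals its mean, the precision-weighted average.
Prior precision 1/σ₀² = 1/10 = 0.1; data precision n/σ² = 40/1 = 40.
μ̂ = (0.1·12 + 40·15.56) / (0.1 + 40) = 623.6/40.1 = 6236/401 ≈ 15.5511.

μ̂_MAP = 15.5511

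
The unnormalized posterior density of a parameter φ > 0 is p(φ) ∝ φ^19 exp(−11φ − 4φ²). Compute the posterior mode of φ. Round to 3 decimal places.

ℓ'(φ) = 19/φ − 11 − 8φ. Setting this to zero and multiplying by φ: 8φ² + 11φ − 19 = 0.
φ = (−11 + √(11² + 4·8·19)) / (2·8) = (−11 + √729) / 16 = (−11 + 27)/16 = 1.
ℓ''(φ) = −19/φ² − 8 < 0, confirming a maximum.

φ̂_MAP = 1.000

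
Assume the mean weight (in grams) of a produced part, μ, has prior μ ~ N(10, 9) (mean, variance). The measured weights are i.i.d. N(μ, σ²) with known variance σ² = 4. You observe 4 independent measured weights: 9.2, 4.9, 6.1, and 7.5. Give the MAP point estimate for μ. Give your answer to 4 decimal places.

n = 4; x̄ = (9.2 + 4.9 + 6.1 + 7.5)/4 = 27.7/4 = 6.925.
For a Normal prior and Normal likelihood with known variance, the posterior is Normal; its mode equals its mean, the precision-weighted average.
Prior precision 1/σ₀² = 1/9; data precision n/σ² = 4/4 = 1.
μ̂ = ((1/9)·10 + 1·6.925) / (1/9 + 1) = (2893/360)/(10/9) = 7.2325.

μ̂_MAP = 7.2325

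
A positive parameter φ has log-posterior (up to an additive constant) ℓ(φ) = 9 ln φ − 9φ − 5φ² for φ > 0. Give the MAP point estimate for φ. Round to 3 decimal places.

ℓ'(φ) = 9/φ − 9 − 10φ. Setting this to zero and multiplying by φ: 10φ² + 9φ − 9 = 0.
φ = (−9 + √(9² + 4·10·9)) / (2·10) = (−9 + √441) / 20 = (−9 + 21)/20 = 3/5.
ℓ''(φ) = −9/φ² − 10 < 0, confirming a maximum.

φ̂_MAP = 0.600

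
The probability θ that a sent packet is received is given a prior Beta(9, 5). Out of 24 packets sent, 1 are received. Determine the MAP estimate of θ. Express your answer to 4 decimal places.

Prior: Beta(9, 5).
Data: 1 success in 24 trials. The binomial likelihood contributes θ(1−θ)^23, so the posterior is Beta(9+1, 5+23) = Beta(10, 28).
For Beta(a, b) with a, b > 1 the mode is (a−1)/(a+b−2) = 9/36 ≈ 0.2500.

θ̂_MAP = 0.2500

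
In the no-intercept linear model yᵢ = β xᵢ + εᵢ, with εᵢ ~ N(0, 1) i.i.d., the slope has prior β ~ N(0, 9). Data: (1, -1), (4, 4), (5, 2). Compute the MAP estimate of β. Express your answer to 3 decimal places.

β̂_MAP = 0.594

log p(β | y) = −Σ(yᵢ − βxᵢ)²/(2·1) − β²/(2·9) + const.
Setting the derivative to zero: Σxᵢ(yᵢ − βxᵢ)/1 − β/9 = 0, so β = Σxᵢyᵢ / (Σxᵢ² + σ²/τ²).
Σxᵢyᵢ = 1·(-1) + 4·4 + 5·2 = 25; Σxᵢ² = 42; σ²/τ² = 1/9.
β̂_MAP = 25 / (42 + 1/9) = 25/(379/9) = 225/379 ≈ 0.594.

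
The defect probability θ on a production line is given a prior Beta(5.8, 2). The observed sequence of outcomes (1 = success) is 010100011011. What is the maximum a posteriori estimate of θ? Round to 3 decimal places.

θ̂_MAP = 0.607

Prior: Beta(5.8, 2).
Data: 6 successes in 12 trials (from the sequence). The binomial likelihood contributes θ^6(1−θ)^6, so the posterior is Beta(5.8+6, 2+6) = Beta(11.8, 8).
For Beta(a, b) with a, b > 1 the mode is (a−1)/(a+b−2) = 10.8/17.8 ≈ 0.607.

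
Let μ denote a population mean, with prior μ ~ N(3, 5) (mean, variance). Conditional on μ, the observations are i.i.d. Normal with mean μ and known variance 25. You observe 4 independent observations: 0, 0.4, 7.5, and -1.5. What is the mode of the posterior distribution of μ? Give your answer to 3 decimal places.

μ̂_MAP = 2.378

n = 4; x̄ = (0 + 0.4 + 7.5 + (-1.5))/4 = 6.4/4 = 1.6.
For a Normal prior and Normal likelihood with known variance, the posterior is Normal; its mode equals its mean, the precision-weighted average.
Prior precision 1/σ₀² = 1/5 = 0.2; data precision n/σ² = 4/25 = 0.16.
μ̂ = (0.2·3 + 0.16·1.6) / (0.2 + 0.16) = 0.856/0.36 = 107/45 ≈ 2.378.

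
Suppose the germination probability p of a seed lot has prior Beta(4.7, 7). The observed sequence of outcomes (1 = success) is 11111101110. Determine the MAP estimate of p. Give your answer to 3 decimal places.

Prior: Beta(4.7, 7).
Data: 9 successes in 11 trials (from the sequence). The binomial likelihood contributes p^9(1−p)^2, so the posterior is Beta(4.7+9, 7+2) = Beta(13.7, 9).
For Beta(a, b) with a, b > 1 the mode is (a−1)/(a+b−2) = 12.7/20.7 ≈ 0.614.

p̂_MAP = 0.614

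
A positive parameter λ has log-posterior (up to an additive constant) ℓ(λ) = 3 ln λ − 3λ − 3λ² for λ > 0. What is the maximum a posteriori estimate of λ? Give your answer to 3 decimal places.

ℓ'(λ) = 3/λ − 3 − 6λ. Setting this to zero and multiplying by λ: 6λ² + 3λ − 3 = 0.
λ = (−3 + √(3² + 4·6·3)) / (2·6) = (−3 + √81) / 12 = (−3 + 9)/12 = 1/2.
ℓ''(λ) = −3/λ² − 6 < 0, confirming a maximum.

λ̂_MAP = 0.500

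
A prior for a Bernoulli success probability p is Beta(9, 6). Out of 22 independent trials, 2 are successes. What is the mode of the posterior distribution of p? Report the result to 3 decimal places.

Prior: Beta(9, 6).
Data: 2 successes in 22 trials. The binomial likelihood contributes p^2(1−p)^20, so the posterior is Beta(9+2, 6+20) = Beta(11, 26).
For Beta(a, b) with a, b > 1 the mode is (a−1)/(a+b−2) = 10/35 ≈ 0.286.

p̂_MAP = 0.286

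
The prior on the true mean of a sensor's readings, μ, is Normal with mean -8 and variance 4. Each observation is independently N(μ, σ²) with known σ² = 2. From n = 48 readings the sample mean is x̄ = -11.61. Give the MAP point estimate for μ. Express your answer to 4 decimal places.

n = 48, x̄ = -11.61.
For a Normal prior and Normal likelihood with known variance, the posterior is Normal; its mode equals its mean, the precision-weighted average.
Prior precision 1/σ₀² = 1/4 = 0.25; data precision n/σ² = 48/2 = 24.
μ̂ = (0.25·(-8) + 24·(-11.61)) / (0.25 + 24) = (-280.64)/24.25 = -28064/2425 ≈ -11.5728.

μ̂_MAP = -11.5728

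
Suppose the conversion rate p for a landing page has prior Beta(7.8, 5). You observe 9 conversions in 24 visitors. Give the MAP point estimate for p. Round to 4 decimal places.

p̂_MAP = 0.4540

Prior: Beta(7.8, 5).
Data: 9 successes in 24 trials. The binomial likelihood contributes p^9(1−p)^15, so the posterior is Beta(7.8+9, 5+15) = Beta(16.8, 20).
For Beta(a, b) with a, b > 1 the mode is (a−1)/(a+b−2) = 15.8/34.8 ≈ 0.4540.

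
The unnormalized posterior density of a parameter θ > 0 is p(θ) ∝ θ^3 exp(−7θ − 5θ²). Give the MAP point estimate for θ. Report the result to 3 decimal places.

θ̂_MAP = 0.300

ℓ'(θ) = 3/θ − 7 − 10θ. Setting this to zero and multiplying by θ: 10θ² + 7θ − 3 = 0.
θ = (−7 + √(7² + 4·10·3)) / (2·10) = (−7 + √169) / 20 = (−7 + 13)/20 = 3/10.
ℓ''(θ) = −3/θ² − 10 < 0, confirming a maximum.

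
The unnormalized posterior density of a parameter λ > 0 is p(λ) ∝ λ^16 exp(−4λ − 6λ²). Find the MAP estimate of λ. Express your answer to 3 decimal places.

ℓ'(λ) = 16/λ − 4 − 12λ. Setting this to zero and multiplying by λ: 12λ² + 4λ − 16 = 0.
λ = (−4 + √(4² + 4·12·16)) / (2·12) = (−4 + √784) / 24 = (−4 + 28)/24 = 1.
ℓ''(λ) = −16/λ² − 12 < 0, confirming a maximum.

λ̂_MAP = 1.000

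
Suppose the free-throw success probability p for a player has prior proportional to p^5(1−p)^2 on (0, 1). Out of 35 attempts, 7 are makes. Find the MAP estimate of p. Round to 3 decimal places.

p̂_MAP = 0.286

The prior density ∝ p^5(1−p)^2 is the kernel of Beta(6, 3).
Data: 7 successes in 35 trials. The binomial likelihood contributes p^7(1−p)^28, so the posterior is Beta(6+7, 3+28) = Beta(13, 31).
For Beta(a, b) with a, b > 1 the mode is (a−1)/(a+b−2) = 12/42 ≈ 0.286.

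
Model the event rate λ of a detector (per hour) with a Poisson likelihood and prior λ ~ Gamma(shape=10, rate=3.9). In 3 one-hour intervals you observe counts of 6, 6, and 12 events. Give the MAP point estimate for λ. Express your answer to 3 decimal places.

λ̂_MAP = 4.783

Σxᵢ = 6+6+12 = 24, with n = 3.
Posterior ∝ λ^9e^(−3.9λ) · λ^24e^(−3λ) = λ^33e^(−6.9λ), i.e. Gamma(shape=34, rate=6.9).
The mode of a Gamma(a, b) with a ≥ 1 (shape–rate) is (a−1)/b = 33/6.9 ≈ 4.783.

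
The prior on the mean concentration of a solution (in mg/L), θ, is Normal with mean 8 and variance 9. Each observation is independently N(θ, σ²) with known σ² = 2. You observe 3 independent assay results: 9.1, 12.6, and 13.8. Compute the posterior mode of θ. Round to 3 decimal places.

n = 3; x̄ = (9.1 + 12.6 + 13.8)/3 = 35.5/3 = 71/6 ≈ 11.8333.
For a Normal prior and Normal likelihood with known variance, the posterior is Normal; its mode equals its mean, the precision-weighted average.
Prior precision 1/σ₀² = 1/9; data precision n/σ² = 3/2 = 1.5.
θ̂ = ((1/9)·8 + 1.5·(71/6)) / (1/9 + 1.5) = (671/36)/(29/18) = 671/58 ≈ 11.569.

θ̂_MAP = 11.569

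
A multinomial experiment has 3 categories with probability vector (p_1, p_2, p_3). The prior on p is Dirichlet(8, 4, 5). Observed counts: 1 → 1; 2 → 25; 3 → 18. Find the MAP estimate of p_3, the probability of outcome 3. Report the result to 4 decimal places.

MAP estimate: 0.3793

The posterior is Dirichlet(αᵢ + nᵢ) = Dirichlet(9, 29, 23).
For a Dirichlet(a₁,…,a_K) with all aᵢ > 1, the mode has j-th component (aⱼ − 1)/(Σaᵢ − K).
Here Σaᵢ = 61 and K = 3, so p_3 = (23 − 1)/(61 − 3) = 22/58 ≈ 0.3793.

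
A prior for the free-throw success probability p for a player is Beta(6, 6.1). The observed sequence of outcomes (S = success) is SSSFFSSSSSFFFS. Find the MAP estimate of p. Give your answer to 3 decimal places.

Prior: Beta(6, 6.1).
Data: 9 successes in 14 trials (from the sequence). The binomial likelihood contributes p^9(1−p)^5, so the posterior is Beta(6+9, 6.1+5) = Beta(15, 11.1).
For Beta(a, b) with a, b > 1 the mode is (a−1)/(a+b−2) = 14/24.1 ≈ 0.581.

p̂_MAP = 0.581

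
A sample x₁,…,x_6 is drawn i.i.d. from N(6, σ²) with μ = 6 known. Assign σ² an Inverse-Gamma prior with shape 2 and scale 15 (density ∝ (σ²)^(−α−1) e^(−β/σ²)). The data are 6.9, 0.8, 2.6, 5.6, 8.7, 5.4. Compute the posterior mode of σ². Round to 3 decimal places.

σ̂²_MAP = 6.435

Sum of squared deviations about the known mean: SS = (6.9−6)² + (0.8−6)² + (2.6−6)² + (5.6−6)² + (8.7−6)² + (5.4−6)² = 47.22.
The Normal likelihood contributes (σ²)^(−n/2) exp(−SS/(2σ²)), so the posterior is Inverse-Gamma(α + n/2, β + SS/2) = Inverse-Gamma(5, 38.61).
The mode of Inverse-Gamma(a, b) is b/(a+1) = 38.61/6 ≈ 6.435.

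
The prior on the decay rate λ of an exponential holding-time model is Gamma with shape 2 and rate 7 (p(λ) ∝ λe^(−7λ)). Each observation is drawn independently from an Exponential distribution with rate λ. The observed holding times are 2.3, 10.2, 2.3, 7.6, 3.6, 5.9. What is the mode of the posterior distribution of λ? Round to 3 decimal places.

The Exponential(rate=λ) likelihood is ∝ λ^n e^(−λΣtᵢ). Here n = 6 and Σtᵢ = 2.3 + 10.2 + 2.3 + 7.6 + 3.6 + 5.9 = 31.9.
Posterior ∝ λe^(−7λ) · λ^6e^(−31.9λ) = λ^7e^(−38.9λ), i.e. Gamma(8, 38.9).
Mode = (a−1)/b = 7/38.9 ≈ 0.180.

λ̂_MAP = 0.180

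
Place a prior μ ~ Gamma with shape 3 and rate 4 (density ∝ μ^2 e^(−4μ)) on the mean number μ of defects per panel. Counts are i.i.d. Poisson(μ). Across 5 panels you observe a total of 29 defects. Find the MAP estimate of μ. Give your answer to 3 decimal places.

Σxᵢ = 29, n = 5.
Posterior ∝ μ^2e^(−4μ) · μ^29e^(−5μ) = μ^31e^(−9μ), i.e. Gamma(shape=32, rate=9).
The mode of a Gamma(a, b) with a ≥ 1 (shape–rate) is (a−1)/b = 31/9 ≈ 3.444.

μ̂_MAP = 3.444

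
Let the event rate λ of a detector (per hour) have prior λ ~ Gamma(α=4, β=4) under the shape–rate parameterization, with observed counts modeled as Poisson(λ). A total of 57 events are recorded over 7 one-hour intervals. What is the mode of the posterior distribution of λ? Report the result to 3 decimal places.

λ̂_MAP = 5.455

Σxᵢ = 57, n = 7.
Posterior ∝ λ^3e^(−4λ) · λ^57e^(−7λ) = λ^60e^(−11λ), i.e. Gamma(shape=61, rate=11).
The mode of a Gamma(a, b) with a ≥ 1 (shape–rate) is (a−1)/b = 60/11 ≈ 5.455.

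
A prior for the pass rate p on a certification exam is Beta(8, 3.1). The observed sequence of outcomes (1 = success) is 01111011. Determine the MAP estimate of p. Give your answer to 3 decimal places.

p̂_MAP = 0.760

Prior: Beta(8, 3.1).
Data: 6 successes in 8 trials (from the sequence). The binomial likelihood contributes p^6(1−p)^2, so the posterior is Beta(8+6, 3.1+2) = Beta(14, 5.1).
For Beta(a, b) with a, b > 1 the mode is (a−1)/(a+b−2) = 13/17.1 ≈ 0.760.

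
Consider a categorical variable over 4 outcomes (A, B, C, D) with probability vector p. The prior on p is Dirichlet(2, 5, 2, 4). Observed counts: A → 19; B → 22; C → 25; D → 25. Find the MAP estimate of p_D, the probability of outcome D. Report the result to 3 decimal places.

MAP estimate of p_D = 0.280

The posterior is Dirichlet(αᵢ + nᵢ) = Dirichlet(21, 27, 27, 29).
For a Dirichlet(a₁,…,a_K) with all aᵢ > 1, the mode has j-th component (aⱼ − 1)/(Σaᵢ − K).
Here Σaᵢ = 104 and K = 4, so p_D = (29 − 1)/(104 − 4) = 28/100 ≈ 0.280.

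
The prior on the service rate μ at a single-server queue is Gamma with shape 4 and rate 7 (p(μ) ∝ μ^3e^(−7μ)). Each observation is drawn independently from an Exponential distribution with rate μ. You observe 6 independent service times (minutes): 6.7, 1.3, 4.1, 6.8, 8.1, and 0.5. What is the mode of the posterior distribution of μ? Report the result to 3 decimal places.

The Exponential(rate=μ) likelihood is ∝ μ^n e^(−μΣtᵢ). Here n = 6 and Σtᵢ = 6.7 + 1.3 + 4.1 + 6.8 + 8.1 + 0.5 = 27.5.
Posterior ∝ μ^3e^(−7μ) · μ^6e^(−27.5μ) = μ^9e^(−34.5μ), i.e. Gamma(10, 34.5).
Mode = (a−1)/b = 9/34.5 ≈ 0.261.

μ̂_MAP = 0.261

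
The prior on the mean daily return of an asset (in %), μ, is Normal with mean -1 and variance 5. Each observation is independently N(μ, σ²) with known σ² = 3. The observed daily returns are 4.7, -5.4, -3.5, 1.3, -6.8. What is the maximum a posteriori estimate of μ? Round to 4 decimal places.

n = 5; x̄ = (4.7 + (-5.4) + (-3.5) + 1.3 + (-6.8))/5 = -9.7/5 = -1.94.
For a Normal prior and Normal likelihood with known variance, the posterior is Normal; its mode equals its mean, the precision-weighted average.
Prior precision 1/σ₀² = 1/5 = 0.2; data precision n/σ² = 5/3.
μ̂ = (0.2·(-1) + (5/3)·(-1.94)) / (0.2 + 5/3) = (-103/30)/(28/15) = -103/56 ≈ -1.8393.

μ̂_MAP = -1.8393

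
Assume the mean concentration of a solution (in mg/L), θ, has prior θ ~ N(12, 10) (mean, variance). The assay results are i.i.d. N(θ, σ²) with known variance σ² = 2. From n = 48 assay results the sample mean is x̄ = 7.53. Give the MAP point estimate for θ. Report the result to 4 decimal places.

n = 48, x̄ = 7.53.
For a Normal prior and Normal likelihood with known variance, the posterior is Normal; its mode equals its mean, the precision-weighted average.
Prior precision 1/σ₀² = 1/10 = 0.1; data precision n/σ² = 48/2 = 24.
θ̂ = (0.1·12 + 24·7.53) / (0.1 + 24) = 181.92/24.1 = 9096/1205 ≈ 7.5485.

θ̂_MAP = 7.5485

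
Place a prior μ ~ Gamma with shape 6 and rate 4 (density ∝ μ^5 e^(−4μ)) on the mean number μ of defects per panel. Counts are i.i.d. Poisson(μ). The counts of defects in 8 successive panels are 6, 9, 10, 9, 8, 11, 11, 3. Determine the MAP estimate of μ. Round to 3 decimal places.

μ̂_MAP = 6.000

Σxᵢ = 6+9+10+9+8+11+11+3 = 67, with n = 8.
Posterior ∝ μ^5e^(−4μ) · μ^67e^(−8μ) = μ^72e^(−12μ), i.e. Gamma(shape=73, rate=12).
The mode of a Gamma(a, b) with a ≥ 1 (shape–rate) is (a−1)/b = 72/12 ≈ 6.000.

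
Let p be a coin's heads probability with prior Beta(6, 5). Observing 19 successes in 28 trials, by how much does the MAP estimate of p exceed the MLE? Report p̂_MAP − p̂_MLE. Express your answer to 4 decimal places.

MAP − MLE = -0.0299

Posterior is Beta(25, 14); MAP = (25−1)/(39−2) = 24/37 ≈ 0.64865.
MLE ignores the prior: p̂_MLE = k/n = 19/28 ≈ 0.67857.
Difference = 24/37 − 19/28 = -31/1036 ≈ -0.0299.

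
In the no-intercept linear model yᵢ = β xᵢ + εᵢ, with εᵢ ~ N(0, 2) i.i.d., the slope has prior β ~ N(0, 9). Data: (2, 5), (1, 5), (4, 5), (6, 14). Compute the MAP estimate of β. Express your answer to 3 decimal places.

log p(β | y) = −Σ(yᵢ − βxᵢ)²/(2·2) − β²/(2·9) + const.
Setting the derivative to zero: Σxᵢ(yᵢ − βxᵢ)/2 − β/9 = 0, so β = Σxᵢyᵢ / (Σxᵢ² + σ²/τ²).
Σxᵢyᵢ = 2·5 + 1·5 + 4·5 + 6·14 = 119; Σxᵢ² = 57; σ²/τ² = 2/9.
β̂_MAP = 119 / (57 + 2/9) = 119/(515/9) = 1071/515 ≈ 2.080.

β̂_MAP = 2.080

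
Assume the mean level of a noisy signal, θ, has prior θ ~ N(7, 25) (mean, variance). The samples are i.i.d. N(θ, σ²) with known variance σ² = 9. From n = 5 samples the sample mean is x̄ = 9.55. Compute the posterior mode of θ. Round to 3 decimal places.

n = 5, x̄ = 9.55.
For a Normal prior and Normal likelihood with known variance, the posterior is Normal; its mode equals its mean, the precision-weighted average.
Prior precision 1/σ₀² = 1/25 = 0.04; data precision n/σ² = 5/9.
θ̂ = (0.04·7 + (5/9)·9.55) / (0.04 + 5/9) = (5027/900)/(134/225) = 5027/536 ≈ 9.379.

θ̂_MAP = 9.379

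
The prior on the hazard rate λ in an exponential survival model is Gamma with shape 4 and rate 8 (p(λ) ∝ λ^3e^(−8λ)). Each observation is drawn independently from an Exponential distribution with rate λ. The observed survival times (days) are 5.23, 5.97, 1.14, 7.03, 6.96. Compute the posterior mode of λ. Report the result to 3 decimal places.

λ̂_MAP = 0.233

The Exponential(rate=λ) likelihood is ∝ λ^n e^(−λΣtᵢ). Here n = 5 and Σtᵢ = 5.23 + 5.97 + 1.14 + 7.03 + 6.96 = 26.33.
Posterior ∝ λ^3e^(−8λ) · λ^5e^(−26.33λ) = λ^8e^(−34.33λ), i.e. Gamma(9, 34.33).
Mode = (a−1)/b = 8/34.33 ≈ 0.233.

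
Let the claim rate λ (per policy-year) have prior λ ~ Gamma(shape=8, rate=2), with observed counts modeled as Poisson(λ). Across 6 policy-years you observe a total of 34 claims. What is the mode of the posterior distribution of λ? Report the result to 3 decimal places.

λ̂_MAP = 5.125

Σxᵢ = 34, n = 6.
Posterior ∝ λ^7e^(−2λ) · λ^34e^(−6λ) = λ^41e^(−8λ), i.e. Gamma(shape=42, rate=8).
The mode of a Gamma(a, b) with a ≥ 1 (shape–rate) is (a−1)/b = 41/8 ≈ 5.125.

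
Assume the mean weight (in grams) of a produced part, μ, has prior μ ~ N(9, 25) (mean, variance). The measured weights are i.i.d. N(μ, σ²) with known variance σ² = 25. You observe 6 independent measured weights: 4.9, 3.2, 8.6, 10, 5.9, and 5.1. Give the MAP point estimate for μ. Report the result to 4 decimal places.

n = 6; x̄ = (4.9 + 3.2 + 8.6 + 10 + 5.9 + 5.1)/6 = 37.7/6 = 377/60 ≈ 6.2833.
For a Normal prior and Normal likelihood with known variance, the posterior is Normal; its mode equals its mean, the precision-weighted average.
Prior precision 1/σ₀² = 1/25 = 0.04; data precision n/σ² = 6/25 = 0.24.
μ̂ = (0.04·9 + 0.24·(377/60)) / (0.04 + 0.24) = 1.868/0.28 = 467/70 ≈ 6.6714.

μ̂_MAP = 6.6714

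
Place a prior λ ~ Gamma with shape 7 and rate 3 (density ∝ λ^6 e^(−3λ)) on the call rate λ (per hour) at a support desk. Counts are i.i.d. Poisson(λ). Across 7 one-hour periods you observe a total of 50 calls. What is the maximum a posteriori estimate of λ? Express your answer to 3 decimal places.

Σxᵢ = 50, n = 7.
Posterior ∝ λ^6e^(−3λ) · λ^50e^(−7λ) = λ^56e^(−10λ), i.e. Gamma(shape=57, rate=10).
The mode of a Gamma(a, b) with a ≥ 1 (shape–rate) is (a−1)/b = 56/10 ≈ 5.600.

λ̂_MAP = 5.600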